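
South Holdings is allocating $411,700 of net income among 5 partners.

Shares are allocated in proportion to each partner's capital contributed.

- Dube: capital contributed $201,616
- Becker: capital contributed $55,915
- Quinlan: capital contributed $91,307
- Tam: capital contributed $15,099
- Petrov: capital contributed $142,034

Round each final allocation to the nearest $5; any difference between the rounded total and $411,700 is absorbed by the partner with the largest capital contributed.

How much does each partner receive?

Dube: $164,055 | Becker: $45,495 | Quinlan: $74,295 | Tam: $12,285 | Petrov: $115,570

Sum of capital contributed: 505,971.
Proportional shares: Dube 201,616/505,971 × $411,700 = 164,051.51; Becker 55,915/505,971 × $411,700 = 45,497.08; Quinlan 91,307/505,971 × $411,700 = 74,294.95; Tam 15,099/505,971 × $411,700 = 12,285.80; Petrov 142,034/505,971 × $411,700 = 115,570.65.
Rounded to nearest $5: Dube $164,050; Becker $45,495; Quinlan $74,295; Tam $12,285; Petrov $115,570. Sum = $411,695.
Difference $411,700 − $411,695 = +$5 applied to largest capital contributed (Dube): Dube becomes $164,055.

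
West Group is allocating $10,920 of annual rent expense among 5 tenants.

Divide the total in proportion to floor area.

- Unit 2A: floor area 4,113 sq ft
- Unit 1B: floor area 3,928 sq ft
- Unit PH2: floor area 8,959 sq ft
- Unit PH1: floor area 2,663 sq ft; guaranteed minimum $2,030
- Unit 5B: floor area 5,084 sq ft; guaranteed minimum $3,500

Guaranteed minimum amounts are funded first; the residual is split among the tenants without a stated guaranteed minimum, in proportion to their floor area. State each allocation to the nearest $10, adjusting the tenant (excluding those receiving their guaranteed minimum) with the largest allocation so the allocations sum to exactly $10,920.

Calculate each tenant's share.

Guaranteed amounts: Unit PH1 $2,030; Unit 5B $3,500. Residual $5,390.
Residual split over remaining floor area 17,000: Unit 2A 1,304.06 → $1,300; Unit 1B 1,245.41 → $1,250; Unit PH2 2,840.53 → $2,840.

Unit 2A: $1,300 | Unit 1B: $1,250 | Unit PH2: $2,840 | Unit PH1: $2,030 | Unit 5B: $3,500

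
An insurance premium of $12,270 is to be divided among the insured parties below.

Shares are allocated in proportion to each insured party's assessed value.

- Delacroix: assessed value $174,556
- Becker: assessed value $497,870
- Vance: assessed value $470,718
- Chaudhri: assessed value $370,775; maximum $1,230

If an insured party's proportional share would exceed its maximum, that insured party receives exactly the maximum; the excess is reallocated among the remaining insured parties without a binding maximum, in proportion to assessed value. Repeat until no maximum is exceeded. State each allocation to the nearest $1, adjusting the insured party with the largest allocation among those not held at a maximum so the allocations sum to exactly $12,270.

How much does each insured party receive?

Combined assessed value = 1,513,919.
Proportional shares (ignoring caps): Delacroix 1,414.74; Becker 4,035.13; Vance 3,815.07; Chaudhri 3,005.05.
Cap binds for Chaudhri ($1,230); residual $11,040 reallocated over remaining assessed value 1,143,144.
Redistributed shares: Delacroix 1,685.79 → $1,686; Becker 4,808.22 → $4,808; Vance 4,545.99 → $4,546.

Delacroix: $1,686 | Becker: $4,808 | Vance: $4,546 | Chaudhri: $1,230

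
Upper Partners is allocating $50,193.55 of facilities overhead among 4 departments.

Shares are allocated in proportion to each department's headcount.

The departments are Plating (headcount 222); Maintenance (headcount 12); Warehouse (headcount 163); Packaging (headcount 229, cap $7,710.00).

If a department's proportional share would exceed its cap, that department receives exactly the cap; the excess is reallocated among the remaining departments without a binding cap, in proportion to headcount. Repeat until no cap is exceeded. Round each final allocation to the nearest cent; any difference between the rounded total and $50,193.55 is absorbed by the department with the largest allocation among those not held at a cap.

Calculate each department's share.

Plating: $23,756.54; Maintenance: $1,284.14; Warehouse: $17,442.87; Packaging: $7,710.00

Headcount total: 626.
Proportional shares (ignoring caps): Plating 17,800.2685; Maintenance 962.1767; Warehouse 13,069.5665; Packaging 18,361.5383.
Capped: Packaging ($7,710.00); remaining pool $42,483.55 reallocated over remaining headcount 397.
Remaining shares: Plating 23,756.5443 → $23,756.54; Maintenance 1,284.1375 → $1,284.14; Warehouse 17,442.8681 → $17,442.87.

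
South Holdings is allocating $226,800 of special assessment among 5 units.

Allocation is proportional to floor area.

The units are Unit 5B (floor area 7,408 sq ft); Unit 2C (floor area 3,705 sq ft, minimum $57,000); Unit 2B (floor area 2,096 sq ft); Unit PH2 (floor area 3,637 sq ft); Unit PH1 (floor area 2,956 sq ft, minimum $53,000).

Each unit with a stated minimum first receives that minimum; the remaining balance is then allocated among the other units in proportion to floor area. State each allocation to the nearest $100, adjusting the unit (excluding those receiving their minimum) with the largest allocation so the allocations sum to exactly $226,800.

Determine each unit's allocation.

Unit 5B: $65,900 · Unit 2C: $57,000 · Unit 2B: $18,600 · Unit PH2: $32,300 · Unit PH1: $53,000

Minimums first: Unit 2C $57,000; Unit PH1 $53,000. Balance $116,800.
Balance split over remaining floor area 13,141: Unit 5B 65,843.88 → $65,800; Unit 2B 18,629.69 → $18,600; Unit PH2 32,326.43 → $32,300.
Rounding difference +$100 applied to Unit 5B → $65,900.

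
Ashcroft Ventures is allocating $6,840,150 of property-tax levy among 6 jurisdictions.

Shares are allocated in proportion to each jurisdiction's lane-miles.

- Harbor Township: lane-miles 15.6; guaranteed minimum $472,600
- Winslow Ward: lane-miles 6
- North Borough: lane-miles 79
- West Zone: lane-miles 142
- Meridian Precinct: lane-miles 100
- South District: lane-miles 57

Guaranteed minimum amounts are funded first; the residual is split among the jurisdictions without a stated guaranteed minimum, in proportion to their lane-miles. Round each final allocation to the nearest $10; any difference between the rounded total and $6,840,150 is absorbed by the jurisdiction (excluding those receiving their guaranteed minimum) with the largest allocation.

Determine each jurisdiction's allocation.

Harbor Township: $472,600 | Winslow Ward: $99,490 | North Borough: $1,309,990 | West Zone: $2,354,670 | Meridian Precinct: $1,658,220 | South District: $945,180

Guaranteed amounts: Harbor Township $472,600. Remaining pool $6,367,550.
Remaining pool split over remaining lane-miles 384: Winslow Ward 99,492.97 → $99,490; North Borough 1,309,990.76 → $1,309,990; West Zone 2,354,666.93 → $2,354,670; Meridian Precinct 1,658,216.15 → $1,658,220; South District 945,183.20 → $945,180.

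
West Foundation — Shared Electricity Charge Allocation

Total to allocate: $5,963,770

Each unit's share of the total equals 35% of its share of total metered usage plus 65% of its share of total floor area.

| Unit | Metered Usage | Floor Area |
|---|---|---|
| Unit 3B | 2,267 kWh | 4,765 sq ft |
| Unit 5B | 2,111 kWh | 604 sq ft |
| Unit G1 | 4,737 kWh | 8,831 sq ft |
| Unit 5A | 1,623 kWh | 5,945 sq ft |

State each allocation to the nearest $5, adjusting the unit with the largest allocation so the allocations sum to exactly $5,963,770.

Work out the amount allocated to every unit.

Metered usage total 10,738; floor area total 20,145.
Blended shares (35% metered usage + 65% floor area): Unit 3B 0.2276; Unit 5B 0.0883; Unit G1 0.4393; Unit 5A 0.2447.
Pro-rata amounts: Unit 3B 1,357,590.30; Unit 5B 526,575.53; Unit G1 2,620,134.24; Unit 5A 1,459,469.92.
Rounded to nearest $5: Unit 3B $1,357,590; Unit 5B $526,575; Unit G1 $2,620,135; Unit 5A $1,459,470. Sum = $5,963,770.
No rounding difference to absorb.

Unit 3B: $1,357,590 | Unit 5B: $526,575 | Unit G1: $2,620,135 | Unit 5A: $1,459,470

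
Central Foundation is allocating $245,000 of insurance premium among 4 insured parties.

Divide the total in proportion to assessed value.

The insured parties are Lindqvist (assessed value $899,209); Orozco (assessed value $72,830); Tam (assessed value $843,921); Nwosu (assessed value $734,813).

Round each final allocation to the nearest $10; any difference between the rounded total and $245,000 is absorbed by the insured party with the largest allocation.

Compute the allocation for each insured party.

Lindqvist: $86,360 · Orozco: $7,000 · Tam: $81,060 · Nwosu: $70,580

Assessed value total: 2,550,773.
Raw shares: Lindqvist 899,209/2,550,773 × $245,000 = 86,368.41; Orozco 72,830/2,550,773 × $245,000 = 6,995.27; Tam 843,921/2,550,773 × $245,000 = 81,058.03; Nwosu 734,813/2,550,773 × $245,000 = 70,578.29.
Rounded to nearest $10: Lindqvist $86,370; Orozco $7,000; Tam $81,060; Nwosu $70,580. Sum = $245,010.
Difference $245,000 − $245,010 = −$10 applied to largest allocation (Lindqvist): Lindqvist becomes $86,360.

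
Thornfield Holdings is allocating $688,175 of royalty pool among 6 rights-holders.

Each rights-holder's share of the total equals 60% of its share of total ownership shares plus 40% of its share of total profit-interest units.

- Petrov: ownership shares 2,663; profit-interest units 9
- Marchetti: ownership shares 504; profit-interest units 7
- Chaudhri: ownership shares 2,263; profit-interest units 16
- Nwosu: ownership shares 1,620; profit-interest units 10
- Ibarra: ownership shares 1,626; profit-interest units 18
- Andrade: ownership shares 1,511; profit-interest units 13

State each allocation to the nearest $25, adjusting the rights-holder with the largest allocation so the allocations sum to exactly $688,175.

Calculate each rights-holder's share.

Totals — ownership shares 10,187, profit-interest units 73.
Composite weights (60% ownership shares + 40% profit-interest units): Petrov 0.2062; Marchetti 0.0680; Chaudhri 0.2210; Nwosu 0.1502; Ibarra 0.1944; Andrade 0.1602.
Raw shares: Petrov 141,875.56; Marchetti 46,824.15; Chaudhri 152,058.29; Nwosu 103,370.94; Ibarra 133,780.71; Andrade 110,265.36.
Rounded to nearest $25: Petrov $141,875; Marchetti $46,825; Chaudhri $152,050; Nwosu $103,375; Ibarra $133,775; Andrade $110,275. Sum = $688,175.
Sum already equals the total — no adjustment.

Petrov: $141,875 | Marchetti: $46,825 | Chaudhri: $152,050 | Nwosu: $103,375 | Ibarra: $133,775 | Andrade: $110,275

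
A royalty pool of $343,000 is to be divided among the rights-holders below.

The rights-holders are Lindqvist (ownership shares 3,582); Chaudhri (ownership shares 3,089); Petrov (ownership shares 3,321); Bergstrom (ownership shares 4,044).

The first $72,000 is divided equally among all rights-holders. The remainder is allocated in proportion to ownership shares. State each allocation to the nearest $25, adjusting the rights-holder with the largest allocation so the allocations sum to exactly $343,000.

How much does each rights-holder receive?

Lindqvist: $87,150; Chaudhri: $77,650; Petrov: $82,125; Bergstrom: $96,075

First tranche $72,000 split equally: $18,000 each.
Remainder $271,000 by ownership shares (total 14,036): Lindqvist 69,159.45 → $69,150; Chaudhri 59,640.85 → $59,650; Petrov 64,120.19 → $64,125; Bergstrom 78,079.51 → $78,075.
Totals: Lindqvist $18,000 + $69,150 = $87,150; Chaudhri $18,000 + $59,650 = $77,650; Petrov $18,000 + $64,125 = $82,125; Bergstrom $18,000 + $78,075 = $96,075.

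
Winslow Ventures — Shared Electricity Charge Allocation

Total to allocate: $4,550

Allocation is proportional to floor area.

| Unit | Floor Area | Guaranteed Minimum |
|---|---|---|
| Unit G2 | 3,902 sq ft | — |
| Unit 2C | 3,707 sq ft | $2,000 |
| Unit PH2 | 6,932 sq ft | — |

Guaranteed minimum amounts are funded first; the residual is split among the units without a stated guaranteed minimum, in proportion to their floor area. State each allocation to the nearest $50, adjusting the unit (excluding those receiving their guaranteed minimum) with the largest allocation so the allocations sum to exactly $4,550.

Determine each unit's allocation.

Unit G2: $900; Unit 2C: $2,000; Unit PH2: $1,650

Minimums first: Unit 2C $2,000. Residual $2,550.
Residual split over remaining floor area 10,834: Unit G2 918.41 → $900; Unit PH2 1,631.59 → $1,650.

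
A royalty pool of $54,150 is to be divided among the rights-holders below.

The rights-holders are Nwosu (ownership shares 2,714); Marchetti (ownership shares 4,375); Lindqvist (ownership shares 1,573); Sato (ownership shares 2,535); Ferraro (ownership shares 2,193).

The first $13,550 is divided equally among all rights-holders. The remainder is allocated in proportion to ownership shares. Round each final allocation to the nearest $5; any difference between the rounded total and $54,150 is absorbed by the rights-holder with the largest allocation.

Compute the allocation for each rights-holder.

$13,550 shared equally gives $2,710 per rights-holder.
Remainder $40,600 by ownership shares (total 13,390): Nwosu 8,229.16 → $8,230; Marchetti 13,265.50 → $13,265; Lindqvist 4,769.51 → $4,770; Sato 7,686.41 → $7,685; Ferraro 6,649.42 → $6,650.
Totals: Nwosu $2,710 + $8,230 = $10,940; Marchetti $2,710 + $13,265 = $15,975; Lindqvist $2,710 + $4,770 = $7,480; Sato $2,710 + $7,685 = $10,395; Ferraro $2,710 + $6,650 = $9,360.

Nwosu: $10,940 · Marchetti: $15,975 · Lindqvist: $7,480 · Sato: $10,395 · Ferraro: $9,360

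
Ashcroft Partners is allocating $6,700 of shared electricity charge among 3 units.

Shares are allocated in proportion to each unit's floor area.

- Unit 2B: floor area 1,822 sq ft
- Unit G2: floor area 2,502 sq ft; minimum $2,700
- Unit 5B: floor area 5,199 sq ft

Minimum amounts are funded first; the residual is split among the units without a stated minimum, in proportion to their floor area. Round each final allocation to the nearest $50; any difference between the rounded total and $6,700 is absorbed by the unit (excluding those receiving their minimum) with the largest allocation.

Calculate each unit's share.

Guaranteed amounts: Unit G2 $2,700. Remaining pool $4,000.
Remaining pool split over remaining floor area 7,021: Unit 2B 1,038.03 → $1,050; Unit 5B 2,961.97 → $2,950.

Unit 2B: $1,050 | Unit G2: $2,700 | Unit 5B: $2,950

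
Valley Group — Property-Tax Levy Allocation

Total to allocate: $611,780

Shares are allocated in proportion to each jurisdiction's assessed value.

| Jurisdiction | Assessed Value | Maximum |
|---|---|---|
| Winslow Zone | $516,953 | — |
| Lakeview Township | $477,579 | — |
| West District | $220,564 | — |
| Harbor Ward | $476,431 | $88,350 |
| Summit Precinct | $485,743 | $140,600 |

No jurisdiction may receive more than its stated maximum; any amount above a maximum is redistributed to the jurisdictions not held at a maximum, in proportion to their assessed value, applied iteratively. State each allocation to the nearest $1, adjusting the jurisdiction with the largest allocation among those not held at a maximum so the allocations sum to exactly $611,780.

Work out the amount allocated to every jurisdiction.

Winslow Zone: $162,872 | Lakeview Township: $150,467 | West District: $69,491 | Harbor Ward: $88,350 | Summit Precinct: $140,600

Sum of assessed value: 2,177,270.
Unconstrained shares: Winslow Zone 145,255.99; Lakeview Township 134,192.49; West District 61,975.15; Harbor Ward 133,869.92; Summit Precinct 136,486.45.
Cap binds for Harbor Ward ($88,350); residual $523,430 reallocated over remaining assessed value 1,700,839.
Cap binds for Summit Precinct ($140,600); residual $382,830 reallocated over remaining assessed value 1,215,096.
Remaining shares: Winslow Zone 162,872.00 → $162,872; Lakeview Township 150,466.77 → $150,467; West District 69,491.23 → $69,491.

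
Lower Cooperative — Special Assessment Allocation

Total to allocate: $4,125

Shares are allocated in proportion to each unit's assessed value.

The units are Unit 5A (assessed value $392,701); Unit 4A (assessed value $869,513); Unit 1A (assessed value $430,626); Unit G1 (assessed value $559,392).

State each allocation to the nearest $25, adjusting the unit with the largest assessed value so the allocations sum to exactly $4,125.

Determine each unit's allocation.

Unit 5A: $725 · Unit 4A: $1,575 · Unit 1A: $800 · Unit G1: $1,025

Assessed value total: 392,701 + 869,513 + 430,626 + 559,392 = 2,252,232.
Unrounded shares: Unit 5A 719.24; Unit 4A 1,592.53; Unit 1A 788.70; Unit G1 1,024.54.
At nearest $25: Unit 5A $725; Unit 4A $1,600; Unit 1A $800; Unit G1 $1,025. Sum = $4,150.
Difference $4,125 − $4,150 = −$25 applied to largest assessed value (Unit 4A): Unit 4A becomes $1,575.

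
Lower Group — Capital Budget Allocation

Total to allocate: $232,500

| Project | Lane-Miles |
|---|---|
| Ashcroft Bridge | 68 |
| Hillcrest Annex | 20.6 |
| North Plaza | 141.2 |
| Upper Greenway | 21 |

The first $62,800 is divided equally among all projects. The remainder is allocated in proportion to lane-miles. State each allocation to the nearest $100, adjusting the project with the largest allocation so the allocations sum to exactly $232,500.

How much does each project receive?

Ashcroft Bridge: $61,700; Hillcrest Annex: $29,600; North Plaza: $111,300; Upper Greenway: $29,900

Equal tier: $62,800 ÷ 4 = $15,700 apiece.
Remainder $169,700 by lane-miles (total 250.8): Ashcroft Bridge 46,011.16 → $46,000; Hillcrest Annex 13,938.68 → $13,900; North Plaza 95,540.83 → $95,500; Upper Greenway 14,209.33 → $14,200.
Rounding difference +$100 on remainder applied to North Plaza.
Totals: Ashcroft Bridge $15,700 + $46,000 = $61,700; Hillcrest Annex $15,700 + $13,900 = $29,600; North Plaza $15,700 + $95,600 = $111,300; Upper Greenway $15,700 + $14,200 = $29,900.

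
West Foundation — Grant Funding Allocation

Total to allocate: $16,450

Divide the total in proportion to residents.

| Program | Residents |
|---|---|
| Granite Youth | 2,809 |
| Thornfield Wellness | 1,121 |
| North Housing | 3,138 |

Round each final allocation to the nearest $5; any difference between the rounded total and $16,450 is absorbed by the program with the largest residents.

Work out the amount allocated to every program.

Sum of residents: 7,068.
Pro-rata amounts: Granite Youth 2,809/7,068 × $16,450 = 6,537.64; Thornfield Wellness 1,121/7,068 × $16,450 = 2,609.01; North Housing 3,138/7,068 × $16,450 = 7,303.35.
After rounding ($5): Granite Youth $6,540; Thornfield Wellness $2,610; North Housing $7,305. Sum = $16,455.
Difference $16,450 − $16,455 = −$5 applied to largest residents (North Housing): North Housing becomes $7,300.

Granite Youth: $6,540 · Thornfield Wellness: $2,610 · North Housing: $7,300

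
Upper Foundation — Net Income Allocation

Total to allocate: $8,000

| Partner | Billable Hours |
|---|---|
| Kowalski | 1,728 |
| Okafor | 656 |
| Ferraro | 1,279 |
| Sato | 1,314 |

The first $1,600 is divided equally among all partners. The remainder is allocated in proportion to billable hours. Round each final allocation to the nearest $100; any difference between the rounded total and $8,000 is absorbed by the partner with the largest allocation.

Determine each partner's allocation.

First tranche $1,600 split equally: $400 each.
Remainder $6,400 by billable hours (total 4,977): Kowalski 2,222.06 → $2,200; Okafor 843.56 → $800; Ferraro 1,644.69 → $1,600; Sato 1,689.69 → $1,700.
Rounding difference +$100 on remainder applied to Kowalski.
Totals: Kowalski $400 + $2,300 = $2,700; Okafor $400 + $800 = $1,200; Ferraro $400 + $1,600 = $2,000; Sato $400 + $1,700 = $2,100.

Kowalski: $2,700 · Okafor: $1,200 · Ferraro: $2,000 · Sato: $2,100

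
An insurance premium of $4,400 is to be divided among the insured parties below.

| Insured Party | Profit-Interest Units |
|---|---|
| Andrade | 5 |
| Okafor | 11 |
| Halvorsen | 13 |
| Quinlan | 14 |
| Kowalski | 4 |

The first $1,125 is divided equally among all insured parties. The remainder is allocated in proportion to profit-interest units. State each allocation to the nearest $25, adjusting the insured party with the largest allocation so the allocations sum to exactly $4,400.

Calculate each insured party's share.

Andrade: $575 | Okafor: $1,000 | Halvorsen: $1,125 | Quinlan: $1,200 | Kowalski: $500

First tranche $1,125 split equally: $225 each.
Remainder $3,275 by profit-interest units (total 47): Andrade 348.40 → $350; Okafor 766.49 → $775; Halvorsen 905.85 → $900; Quinlan 975.53 → $975; Kowalski 278.72 → $275.
Totals: Andrade $225 + $350 = $575; Okafor $225 + $775 = $1,000; Halvorsen $225 + $900 = $1,125; Quinlan $225 + $975 = $1,200; Kowalski $225 + $275 = $500.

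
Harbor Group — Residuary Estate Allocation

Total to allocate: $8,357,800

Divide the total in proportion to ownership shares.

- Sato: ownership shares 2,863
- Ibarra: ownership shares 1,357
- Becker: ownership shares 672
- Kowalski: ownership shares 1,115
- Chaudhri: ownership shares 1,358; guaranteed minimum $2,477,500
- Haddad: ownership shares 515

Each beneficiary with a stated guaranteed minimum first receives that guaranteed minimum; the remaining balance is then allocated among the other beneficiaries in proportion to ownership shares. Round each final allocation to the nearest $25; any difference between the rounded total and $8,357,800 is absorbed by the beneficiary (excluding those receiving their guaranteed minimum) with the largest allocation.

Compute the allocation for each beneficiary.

Guaranteed amounts: Chaudhri $2,477,500. Remaining pool $5,880,300.
Remaining pool split over remaining ownership shares 6,522: Sato 2,581,309.25 → $2,581,300; Ibarra 1,223,484.68 → $1,223,475; Becker 605,881.88 → $605,875; Kowalski 1,005,295.08 → $1,005,300; Haddad 464,329.12 → $464,325.
Rounding difference +$25 applied to Sato → $2,581,325.

Sato: $2,581,325; Ibarra: $1,223,475; Becker: $605,875; Kowalski: $1,005,300; Chaudhri: $2,477,500; Haddad: $464,325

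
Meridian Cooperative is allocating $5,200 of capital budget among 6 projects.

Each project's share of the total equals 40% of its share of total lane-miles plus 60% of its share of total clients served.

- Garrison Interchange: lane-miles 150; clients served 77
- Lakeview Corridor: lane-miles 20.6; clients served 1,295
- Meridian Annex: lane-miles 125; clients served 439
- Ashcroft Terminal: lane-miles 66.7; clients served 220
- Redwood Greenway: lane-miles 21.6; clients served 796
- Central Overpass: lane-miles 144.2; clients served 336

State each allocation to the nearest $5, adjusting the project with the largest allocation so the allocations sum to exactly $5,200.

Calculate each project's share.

Lane-miles total 528.1; clients served total 3,163.
Combined weights (40% lane-miles + 60% clients served): Garrison Interchange 0.1282; Lakeview Corridor 0.2613; Meridian Annex 0.1780; Ashcroft Terminal 0.0923; Redwood Greenway 0.1674; Central Overpass 0.1730.
Pro-rata amounts: Garrison Interchange 666.75; Lakeview Corridor 1,358.53; Meridian Annex 925.36; Ashcroft Terminal 479.72; Redwood Greenway 870.25; Central Overpass 899.39.
At nearest $5: Garrison Interchange $665; Lakeview Corridor $1,360; Meridian Annex $925; Ashcroft Terminal $480; Redwood Greenway $870; Central Overpass $900. Sum = $5,200.
Rounded total matches; no reconciliation needed.

Garrison Interchange: $665 | Lakeview Corridor: $1,360 | Meridian Annex: $925 | Ashcroft Terminal: $480 | Redwood Greenway: $870 | Central Overpass: $900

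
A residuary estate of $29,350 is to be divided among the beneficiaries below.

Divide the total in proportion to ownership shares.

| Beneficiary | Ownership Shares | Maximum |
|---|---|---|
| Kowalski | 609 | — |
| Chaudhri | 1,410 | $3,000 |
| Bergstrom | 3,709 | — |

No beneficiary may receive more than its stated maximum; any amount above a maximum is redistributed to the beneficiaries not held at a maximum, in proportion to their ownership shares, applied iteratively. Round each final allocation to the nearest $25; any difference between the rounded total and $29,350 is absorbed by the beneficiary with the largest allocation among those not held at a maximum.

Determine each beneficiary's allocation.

Sum of ownership shares: 5,728.
Unconstrained shares: Kowalski 3,120.49; Chaudhri 7,224.77; Bergstrom 19,004.74.
Held at cap: Chaudhri ($3,000); remaining pool $26,350 reallocated over remaining ownership shares 4,318.
Shares after redistribution: Kowalski 3,716.34 → $3,725; Bergstrom 22,633.66 → $22,625.

Kowalski: $3,725; Chaudhri: $3,000; Bergstrom: $22,625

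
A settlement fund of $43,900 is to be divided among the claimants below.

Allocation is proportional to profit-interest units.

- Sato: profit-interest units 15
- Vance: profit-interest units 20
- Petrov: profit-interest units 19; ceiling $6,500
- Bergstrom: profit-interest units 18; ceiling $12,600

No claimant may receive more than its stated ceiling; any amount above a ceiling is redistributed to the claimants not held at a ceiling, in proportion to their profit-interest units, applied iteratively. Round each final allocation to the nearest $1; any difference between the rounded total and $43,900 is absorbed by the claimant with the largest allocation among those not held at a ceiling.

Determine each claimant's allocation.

Sato: $10,629; Vance: $14,171; Petrov: $6,500; Bergstrom: $12,600

Total profit-interest units = 72.
Proportional shares (ignoring caps): Sato 9,145.83; Vance 12,194.44; Petrov 11,584.72; Bergstrom 10,975.00.
Cap binds for Petrov ($6,500); residual $37,400 reallocated over remaining profit-interest units 53.
Cap binds for Bergstrom ($12,600); residual $24,800 reallocated over remaining profit-interest units 35.
Redistributed shares: Sato 10,628.57 → $10,629; Vance 14,171.43 → $14,171.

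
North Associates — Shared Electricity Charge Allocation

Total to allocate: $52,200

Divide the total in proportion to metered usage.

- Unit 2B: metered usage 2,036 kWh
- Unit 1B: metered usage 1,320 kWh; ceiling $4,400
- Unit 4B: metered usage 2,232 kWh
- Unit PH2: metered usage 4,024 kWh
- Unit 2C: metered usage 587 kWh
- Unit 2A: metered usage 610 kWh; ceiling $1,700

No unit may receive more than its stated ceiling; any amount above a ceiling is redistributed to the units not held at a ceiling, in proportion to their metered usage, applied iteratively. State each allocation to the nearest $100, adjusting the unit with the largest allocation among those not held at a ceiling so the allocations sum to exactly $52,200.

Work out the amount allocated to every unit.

Metered usage total: 10,809.
Pro-rata shares before constraints: Unit 2B 9,832.47; Unit 1B 6,374.69; Unit 4B 10,779.02; Unit PH2 19,433.14; Unit 2C 2,834.80; Unit 2A 2,945.88.
Held at cap: Unit 1B ($4,400), Unit 2A ($1,700); residual $46,100 reallocated over remaining metered usage 8,879.
Shares after redistribution: Unit 2B 10,570.97 → $10,600; Unit 4B 11,588.60 → $11,600; Unit PH2 20,892.71 → $20,900; Unit 2C 3,047.72 → $3,000.

Unit 2B: $10,600 · Unit 1B: $4,400 · Unit 4B: $11,600 · Unit PH2: $20,900 · Unit 2C: $3,000 · Unit 2A: $1,700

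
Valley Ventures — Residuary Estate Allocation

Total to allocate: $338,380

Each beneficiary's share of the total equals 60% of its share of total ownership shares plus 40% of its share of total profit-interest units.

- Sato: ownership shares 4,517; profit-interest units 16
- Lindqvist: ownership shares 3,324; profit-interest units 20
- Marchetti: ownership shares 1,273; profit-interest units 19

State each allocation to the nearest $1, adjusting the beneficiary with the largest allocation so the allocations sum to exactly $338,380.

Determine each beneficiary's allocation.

Sato: $139,998 | Lindqvist: $123,266 | Marchetti: $75,116

Ownership shares total 9,114; profit-interest units total 55.
Combined weights (60% ownership shares + 40% profit-interest units): Sato 0.4137; Lindqvist 0.3643; Marchetti 0.2220.
Pro-rata amounts: Sato 139,998.07; Lindqvist 123,265.99; Marchetti 75,115.95.
At nearest $1: Sato $139,998; Lindqvist $123,266; Marchetti $75,116. Sum = $338,380.
No rounding difference to absorb.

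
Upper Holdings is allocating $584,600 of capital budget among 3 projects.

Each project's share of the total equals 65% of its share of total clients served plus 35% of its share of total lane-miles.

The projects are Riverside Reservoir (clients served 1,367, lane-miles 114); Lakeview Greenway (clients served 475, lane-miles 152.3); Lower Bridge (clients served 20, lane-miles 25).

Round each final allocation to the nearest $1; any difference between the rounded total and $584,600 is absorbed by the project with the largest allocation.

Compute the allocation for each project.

Riverside Reservoir: $359,046; Lakeview Greenway: $203,912; Lower Bridge: $21,642

Totals — clients served 1,862, lane-miles 291.3.
Composite weights (65% clients served + 35% lane-miles): Riverside Reservoir 0.6142; Lakeview Greenway 0.3488; Lower Bridge 0.0370.
Raw shares: Riverside Reservoir 359,046.19; Lakeview Greenway 203,912.20; Lower Bridge 21,641.60.
At nearest $1: Riverside Reservoir $359,046; Lakeview Greenway $203,912; Lower Bridge $21,642. Sum = $584,600.
No rounding difference to absorb.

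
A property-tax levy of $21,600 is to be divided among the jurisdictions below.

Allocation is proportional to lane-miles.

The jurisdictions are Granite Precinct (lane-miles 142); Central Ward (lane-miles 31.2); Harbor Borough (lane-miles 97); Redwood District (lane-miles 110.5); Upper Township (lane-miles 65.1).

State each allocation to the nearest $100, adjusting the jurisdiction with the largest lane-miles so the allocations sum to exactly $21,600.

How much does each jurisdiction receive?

Granite Precinct: $6,800; Central Ward: $1,500; Harbor Borough: $4,700; Redwood District: $5,400; Upper Township: $3,200

Lane-miles total: 142 + 31.2 + 97 + 110.5 + 65.1 = 445.8.
Proportional shares: Granite Precinct 6,880.22; Central Ward 1,511.71; Harbor Borough 4,699.87; Redwood District 5,353.97; Upper Township 3,154.24.
At nearest $100: Granite Precinct $6,900; Central Ward $1,500; Harbor Borough $4,700; Redwood District $5,400; Upper Township $3,200. Sum = $21,700.
Difference $21,600 − $21,700 = −$100 applied to largest lane-miles (Granite Precinct): Granite Precinct becomes $6,800.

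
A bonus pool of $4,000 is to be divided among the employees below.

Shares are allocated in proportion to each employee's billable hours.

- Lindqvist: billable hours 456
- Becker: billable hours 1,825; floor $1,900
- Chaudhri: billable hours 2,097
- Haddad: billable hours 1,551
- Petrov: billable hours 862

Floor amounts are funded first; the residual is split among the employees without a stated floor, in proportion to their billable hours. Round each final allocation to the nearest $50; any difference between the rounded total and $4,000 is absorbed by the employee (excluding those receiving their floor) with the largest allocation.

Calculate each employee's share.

Lindqvist: $200 | Becker: $1,900 | Chaudhri: $900 | Haddad: $650 | Petrov: $350

Fund the minimums — Becker $1,900. Balance $2,100.
Balance split over remaining billable hours 4,966: Lindqvist 192.83 → $200; Chaudhri 886.77 → $900; Haddad 655.88 → $650; Petrov 364.52 → $350.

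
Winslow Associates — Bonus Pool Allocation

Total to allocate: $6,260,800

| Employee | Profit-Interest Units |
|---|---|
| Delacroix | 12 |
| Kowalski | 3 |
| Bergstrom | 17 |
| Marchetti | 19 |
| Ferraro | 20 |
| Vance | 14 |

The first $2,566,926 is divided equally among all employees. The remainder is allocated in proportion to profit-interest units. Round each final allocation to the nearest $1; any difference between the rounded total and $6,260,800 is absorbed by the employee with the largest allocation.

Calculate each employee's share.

Equal tier: $2,566,926 ÷ 6 = $427,821 apiece.
Remainder $3,693,874 by profit-interest units (total 85): Delacroix 521,488.09 → $521,488; Kowalski 130,372.02 → $130,372; Bergstrom 738,774.80 → $738,775; Marchetti 825,689.48 → $825,689; Ferraro 869,146.82 → $869,147; Vance 608,402.78 → $608,403.
Totals: Delacroix $427,821 + $521,488 = $949,309; Kowalski $427,821 + $130,372 = $558,193; Bergstrom $427,821 + $738,775 = $1,166,596; Marchetti $427,821 + $825,689 = $1,253,510; Ferraro $427,821 + $869,147 = $1,296,968; Vance $427,821 + $608,403 = $1,036,224.

Delacroix: $949,309 | Kowalski: $558,193 | Bergstrom: $1,166,596 | Marchetti: $1,253,510 | Ferraro: $1,296,968 | Vance: $1,036,224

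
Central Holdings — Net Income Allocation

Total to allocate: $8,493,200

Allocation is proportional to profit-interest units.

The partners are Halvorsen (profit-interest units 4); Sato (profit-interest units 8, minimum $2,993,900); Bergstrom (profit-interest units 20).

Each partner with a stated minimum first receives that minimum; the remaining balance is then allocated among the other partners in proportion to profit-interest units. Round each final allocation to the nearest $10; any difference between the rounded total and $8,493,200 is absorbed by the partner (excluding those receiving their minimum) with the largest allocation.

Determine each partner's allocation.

Halvorsen: $916,550 | Sato: $2,993,900 | Bergstrom: $4,582,750

Fund the minimums — Sato $2,993,900. Residual $5,499,300.
Residual split over remaining profit-interest units 24: Halvorsen 916,550.00 → $916,550; Bergstrom 4,582,750.00 → $4,582,750.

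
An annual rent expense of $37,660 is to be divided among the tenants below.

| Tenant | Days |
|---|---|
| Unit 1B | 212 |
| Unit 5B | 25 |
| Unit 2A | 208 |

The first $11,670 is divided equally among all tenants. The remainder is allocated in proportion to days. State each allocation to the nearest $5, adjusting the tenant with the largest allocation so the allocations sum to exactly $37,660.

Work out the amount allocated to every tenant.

Equal tier: $11,670 ÷ 3 = $3,890 apiece.
Remainder $25,990 by days (total 445): Unit 1B 12,381.75 → $12,380; Unit 5B 1,460.11 → $1,460; Unit 2A 12,148.13 → $12,150.
Totals: Unit 1B $3,890 + $12,380 = $16,270; Unit 5B $3,890 + $1,460 = $5,350; Unit 2A $3,890 + $12,150 = $16,040.

Unit 1B: $16,270; Unit 5B: $5,350; Unit 2A: $16,040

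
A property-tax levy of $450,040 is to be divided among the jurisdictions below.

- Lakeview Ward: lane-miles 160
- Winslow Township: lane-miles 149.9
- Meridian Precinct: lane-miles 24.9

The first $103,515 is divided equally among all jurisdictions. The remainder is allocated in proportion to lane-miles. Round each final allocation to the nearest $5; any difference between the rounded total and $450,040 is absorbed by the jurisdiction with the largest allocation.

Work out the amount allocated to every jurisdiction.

Lakeview Ward: $200,110 | Winslow Township: $189,655 | Meridian Precinct: $60,275

Equal tier: $103,515 ÷ 3 = $34,505 apiece.
Remainder $346,525 by lane-miles (total 334.8): Lakeview Ward 165,603.35 → $165,605; Winslow Township 155,149.63 → $155,150; Meridian Precinct 25,772.02 → $25,770.
Totals: Lakeview Ward $34,505 + $165,605 = $200,110; Winslow Township $34,505 + $155,150 = $189,655; Meridian Precinct $34,505 + $25,770 = $60,275.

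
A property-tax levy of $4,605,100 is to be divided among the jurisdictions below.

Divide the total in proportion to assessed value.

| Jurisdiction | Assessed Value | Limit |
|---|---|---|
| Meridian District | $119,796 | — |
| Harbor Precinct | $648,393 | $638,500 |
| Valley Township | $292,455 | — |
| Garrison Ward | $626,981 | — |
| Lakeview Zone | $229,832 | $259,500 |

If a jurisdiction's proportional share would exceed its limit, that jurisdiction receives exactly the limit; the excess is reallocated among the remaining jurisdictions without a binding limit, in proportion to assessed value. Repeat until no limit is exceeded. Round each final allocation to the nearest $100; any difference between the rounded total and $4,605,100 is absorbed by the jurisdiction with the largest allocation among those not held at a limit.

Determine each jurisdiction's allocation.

Assessed value total: 1,917,457.
Proportional shares (ignoring caps): Meridian District 287,710.52; Harbor Precinct 1,557,226.37; Valley Township 702,380.56; Garrison Ward 1,505,801.80; Lakeview Zone 551,980.74.
Capped: Harbor Precinct ($638,500), Lakeview Zone ($259,500); residual $3,707,100 reallocated over remaining assessed value 1,039,232.
Remaining shares: Meridian District 427,330.71 → $427,300; Valley Township 1,043,231.86 → $1,043,200; Garrison Ward 2,236,537.43 → $2,236,500.
Rounding difference +$100 applied to Garrison Ward → $2,236,600.

Meridian District: $427,300 | Harbor Precinct: $638,500 | Valley Township: $1,043,200 | Garrison Ward: $2,236,600 | Lakeview Zone: $259,500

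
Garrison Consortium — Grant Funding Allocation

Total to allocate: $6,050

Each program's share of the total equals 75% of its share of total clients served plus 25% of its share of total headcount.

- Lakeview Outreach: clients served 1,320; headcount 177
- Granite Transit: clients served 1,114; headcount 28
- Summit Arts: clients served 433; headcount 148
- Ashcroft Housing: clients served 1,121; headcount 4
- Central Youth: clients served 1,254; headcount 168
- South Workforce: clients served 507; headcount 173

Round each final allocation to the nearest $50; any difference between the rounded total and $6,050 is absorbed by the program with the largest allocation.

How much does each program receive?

Lakeview Outreach: $1,400 · Granite Transit: $950 · Summit Arts: $650 · Ashcroft Housing: $900 · Central Youth: $1,350 · South Workforce: $800

Clients served total 5,749; headcount total 698.
Combined weights (75% clients served + 25% headcount): Lakeview Outreach 0.2356; Granite Transit 0.1554; Summit Arts 0.1095; Ashcroft Housing 0.1477; Central Youth 0.2238; South Workforce 0.1281.
Raw shares: Lakeview Outreach 1,425.38; Granite Transit 939.92; Summit Arts 662.45; Ashcroft Housing 893.44; Central Youth 1,353.78; South Workforce 775.03.
After rounding ($50): Lakeview Outreach $1,450; Granite Transit $950; Summit Arts $650; Ashcroft Housing $900; Central Youth $1,350; South Workforce $800. Sum = $6,100.
Difference $6,050 − $6,100 = −$50 applied to largest allocation (Lakeview Outreach): Lakeview Outreach becomes $1,400.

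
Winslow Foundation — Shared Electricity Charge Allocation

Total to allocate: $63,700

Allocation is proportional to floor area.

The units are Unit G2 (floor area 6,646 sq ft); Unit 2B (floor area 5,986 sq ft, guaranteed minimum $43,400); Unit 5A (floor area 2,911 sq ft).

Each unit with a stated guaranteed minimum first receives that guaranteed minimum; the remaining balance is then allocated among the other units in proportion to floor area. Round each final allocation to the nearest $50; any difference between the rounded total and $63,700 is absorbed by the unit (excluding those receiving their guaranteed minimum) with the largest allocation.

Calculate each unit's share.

Unit G2: $14,100; Unit 2B: $43,400; Unit 5A: $6,200

Fund the minimums — Unit 2B $43,400. Remaining pool $20,300.
Remaining pool split over remaining floor area 9,557: Unit G2 14,116.75 → $14,100; Unit 5A 6,183.25 → $6,200.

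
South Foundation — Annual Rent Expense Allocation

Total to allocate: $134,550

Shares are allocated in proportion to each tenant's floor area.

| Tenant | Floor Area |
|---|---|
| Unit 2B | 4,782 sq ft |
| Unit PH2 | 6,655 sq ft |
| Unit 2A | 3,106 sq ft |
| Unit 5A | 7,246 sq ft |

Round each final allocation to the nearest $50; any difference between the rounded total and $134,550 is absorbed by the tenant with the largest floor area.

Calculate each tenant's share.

Floor area total: 21,789.
Raw shares: Unit 2B 4,782/21,789 × $134,550 = 29,529.49; Unit PH2 6,655/21,789 × $134,550 = 41,095.52; Unit 2A 3,106/21,789 × $134,550 = 19,179.97; Unit 5A 7,246/21,789 × $134,550 = 44,745.02.
After rounding ($50): Unit 2B $29,550; Unit PH2 $41,100; Unit 2A $19,200; Unit 5A $44,750. Sum = $134,600.
Difference $134,550 − $134,600 = −$50 applied to largest floor area (Unit 5A): Unit 5A becomes $44,700.

Unit 2B: $29,550 · Unit PH2: $41,100 · Unit 2A: $19,200 · Unit 5A: $44,700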